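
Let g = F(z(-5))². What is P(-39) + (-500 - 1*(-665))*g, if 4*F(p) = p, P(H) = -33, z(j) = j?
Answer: 3597/16 ≈ 224.81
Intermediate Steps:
F(p) = p/4
g = 25/16 (g = ((¼)*(-5))² = (-5/4)² = 25/16 ≈ 1.5625)
P(-39) + (-500 - 1*(-665))*g = -33 + (-500 - 1*(-665))*(25/16) = -33 + (-500 + 665)*(25/16) = -33 + 165*(25/16) = -33 + 4125/16 = 3597/16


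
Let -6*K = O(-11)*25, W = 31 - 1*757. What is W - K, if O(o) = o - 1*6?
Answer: -4781/6 ≈ -796.83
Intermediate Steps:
O(o) = -6 + o (O(o) = o - 6 = -6 + o)
W = -726 (W = 31 - 757 = -726)
K = 425/6 (K = -(-6 - 11)*25/6 = -(-17)*25/6 = -⅙*(-425) = 425/6 ≈ 70.833)
W - K = -726 - 1*425/6 = -726 - 425/6 = -4781/6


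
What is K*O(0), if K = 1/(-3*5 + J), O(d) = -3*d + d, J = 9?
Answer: 0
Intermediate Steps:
O(d) = -2*d
K = -⅙ (K = 1/(-3*5 + 9) = 1/(-15 + 9) = 1/(-6) = -⅙ ≈ -0.16667)
K*O(0) = -(-1)*0/3 = -⅙*0 = 0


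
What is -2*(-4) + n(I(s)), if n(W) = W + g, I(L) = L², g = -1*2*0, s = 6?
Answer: 44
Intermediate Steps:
g = 0 (g = -2*0 = 0)
n(W) = W (n(W) = W + 0 = W)
-2*(-4) + n(I(s)) = -2*(-4) + 6² = 8 + 36 = 44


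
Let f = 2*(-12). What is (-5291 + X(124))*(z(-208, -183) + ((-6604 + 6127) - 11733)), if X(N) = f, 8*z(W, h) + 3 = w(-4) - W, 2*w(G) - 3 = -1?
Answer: 259037155/4 ≈ 6.4759e+7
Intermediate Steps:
w(G) = 1 (w(G) = 3/2 + (1/2)*(-1) = 3/2 - 1/2 = 1)
z(W, h) = -1/4 - W/8 (z(W, h) = -3/8 + (1 - W)/8 = -3/8 + (1/8 - W/8) = -1/4 - W/8)
f = -24
X(N) = -24
(-5291 + X(124))*(z(-208, -183) + ((-6604 + 6127) - 11733)) = (-5291 - 24)*((-1/4 - 1/8*(-208)) + ((-6604 + 6127) - 11733)) = -5315*((-1/4 + 26) + (-477 - 11733)) = -5315*(103/4 - 12210) = -5315*(-48737/4) = 259037155/4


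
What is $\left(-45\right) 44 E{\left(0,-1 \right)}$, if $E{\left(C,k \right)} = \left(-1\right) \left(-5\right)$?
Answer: $-9900$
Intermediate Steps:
$E{\left(C,k \right)} = 5$
$\left(-45\right) 44 E{\left(0,-1 \right)} = \left(-45\right) 44 \cdot 5 = \left(-1980\right) 5 = -9900$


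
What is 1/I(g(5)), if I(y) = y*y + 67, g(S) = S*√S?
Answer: 1/192 ≈ 0.0052083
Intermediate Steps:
g(S) = S^(3/2)
I(y) = 67 + y² (I(y) = y² + 67 = 67 + y²)
1/I(g(5)) = 1/(67 + (5^(3/2))²) = 1/(67 + (5*√5)²) = 1/(67 + 125) = 1/192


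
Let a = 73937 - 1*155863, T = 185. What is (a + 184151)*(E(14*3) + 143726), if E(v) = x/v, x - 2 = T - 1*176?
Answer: 205693839725/14 ≈ 1.4692e+10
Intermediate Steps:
x = 11 (x = 2 + (185 - 1*176) = 2 + (185 - 176) = 2 + 9 = 11)
a = -81926 (a = 73937 - 155863 = -81926)
E(v) = 11/v
(a + 184151)*(E(14*3) + 143726) = (-81926 + 184151)*(11/((14*3)) + 143726) = 102225*(11/42 + 143726) = 102225*(6036503/42) = 205693839725/14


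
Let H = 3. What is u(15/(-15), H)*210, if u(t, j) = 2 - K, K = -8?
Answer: 2100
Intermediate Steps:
u(t, j) = 10 (u(t, j) = 2 - 1*(-8) = 2 + 8 = 10)
u(15/(-15), H)*210 = 10*210 = 2100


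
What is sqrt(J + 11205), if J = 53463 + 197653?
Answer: sqrt(262321) ≈ 512.17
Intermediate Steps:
J = 251116
sqrt(J + 11205) = sqrt(251116 + 11205) = sqrt(262321)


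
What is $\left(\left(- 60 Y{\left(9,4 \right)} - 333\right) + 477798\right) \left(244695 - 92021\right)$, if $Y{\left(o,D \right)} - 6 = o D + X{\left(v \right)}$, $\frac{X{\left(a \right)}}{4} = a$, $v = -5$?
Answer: $72694961730$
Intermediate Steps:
$X{\left(a \right)} = 4 a$
$Y{\left(o,D \right)} = -14 + D o$ ($Y{\left(o,D \right)} = 6 + \left(o D + 4 \left(-5\right)\right) = 6 + \left(D o - 20\right) = 6 + \left(-20 + D o\right) = -14 + D o$)
$\left(\left(- 60 Y{\left(9,4 \right)} - 333\right) + 477798\right) \left(244695 - 92021\right) = \left(\left(- 60 \left(-14 + 4 \cdot 9\right) - 333\right) + 477798\right) \left(244695 - 92021\right) = \left(\left(- 60 \left(-14 + 36\right) - 333\right) + 477798\right) 152674 = \left(\left(\left(-60\right) 22 - 333\right) + 477798\right) 152674 = \left(\left(-1320 - 333\right) + 477798\right) 152674 = \left(-1653 + 477798\right) 152674 = 476145 \cdot 152674 = 72694961730$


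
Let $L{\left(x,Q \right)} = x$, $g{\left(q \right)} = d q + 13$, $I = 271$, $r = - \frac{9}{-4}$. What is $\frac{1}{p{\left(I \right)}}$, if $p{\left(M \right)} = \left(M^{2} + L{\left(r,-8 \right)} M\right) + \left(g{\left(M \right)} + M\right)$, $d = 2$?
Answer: $\frac{4}{299507} \approx 1.3355 \cdot 10^{-5}$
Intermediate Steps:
$r = \frac{9}{4}$ ($r = \left(-9\right) \left(- \frac{1}{4}\right) = \frac{9}{4} \approx 2.25$)
$g{\left(q \right)} = 13 + 2 q$ ($g{\left(q \right)} = 2 q + 13 = 13 + 2 q$)
$p{\left(M \right)} = 13 + M^{2} + \frac{21 M}{4}$ ($p{\left(M \right)} = \left(M^{2} + \frac{9 M}{4}\right) + \left(\left(13 + 2 M\right) + M\right) = \left(M^{2} + \frac{9 M}{4}\right) + \left(13 + 3 M\right) = 13 + M^{2} + \frac{21 M}{4}$)
$\frac{1}{p{\left(I \right)}} = \frac{1}{13 + 271^{2} + \frac{21}{4} \cdot 271} = \frac{1}{13 + 73441 + \frac{5691}{4}} = \frac{1}{\frac{299507}{4}} = \frac{4}{299507}$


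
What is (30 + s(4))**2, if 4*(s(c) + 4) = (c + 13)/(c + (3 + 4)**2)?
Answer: 30569841/44944 ≈ 680.18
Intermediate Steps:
s(c) = -4 + (13 + c)/(4*(49 + c)) (s(c) = -4 + ((c + 13)/(c + (3 + 4)**2))/4 = -4 + ((13 + c)/(c + 7**2))/4 = -4 + ((13 + c)/(c + 49))/4 = -4 + ((13 + c)/(49 + c))/4 = -4 + (13 + c)/(4*(49 + c)))
(30 + s(4))**2 = (30 + 3*(-257 - 5*4)/(4*(49 + 4)))**2 = (30 + (3/4)*(-257 - 20)/53)**2 = (30 + (3/4)*(1/53)*(-277))**2 = (30 - 831/212)**2 = (5529/212)**2 = 30569841/44944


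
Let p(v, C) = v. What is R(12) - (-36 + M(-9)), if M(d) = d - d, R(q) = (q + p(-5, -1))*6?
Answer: 78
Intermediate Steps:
R(q) = -30 + 6*q (R(q) = (q - 5)*6 = (-5 + q)*6 = -30 + 6*q)
M(d) = 0
R(12) - (-36 + M(-9)) = (-30 + 6*12) - (-36 + 0) = (-30 + 72) - 1*(-36) = 42 + 36 = 78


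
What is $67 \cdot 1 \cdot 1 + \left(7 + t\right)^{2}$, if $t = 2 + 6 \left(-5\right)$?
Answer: $508$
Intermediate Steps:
$t = -28$ ($t = 2 - 30 = -28$)
$67 \cdot 1 \cdot 1 + \left(7 + t\right)^{2} = 67 \cdot 1 \cdot 1 + \left(7 - 28\right)^{2} = 67 \cdot 1 + \left(-21\right)^{2} = 67 + 441 = 508$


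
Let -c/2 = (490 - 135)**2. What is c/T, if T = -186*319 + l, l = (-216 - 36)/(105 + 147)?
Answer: 50410/11867 ≈ 4.2479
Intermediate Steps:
c = -252050 (c = -2*(490 - 135)**2 = -2*355**2 = -2*126025 = -252050)
l = -1 (l = -252/252 = -252*1/252 = -1)
T = -59335 (T = -186*319 - 1 = -59334 - 1 = -59335)
c/T = -252050/(-59335) = -252050*(-1/59335) = 50410/11867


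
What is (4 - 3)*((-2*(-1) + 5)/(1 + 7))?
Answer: 7/8 ≈ 0.87500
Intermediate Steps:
(4 - 3)*((-2*(-1) + 5)/(1 + 7)) = 1*((2 + 5)/8) = 1*(7*(⅛)) = 1*(7/8) = 7/8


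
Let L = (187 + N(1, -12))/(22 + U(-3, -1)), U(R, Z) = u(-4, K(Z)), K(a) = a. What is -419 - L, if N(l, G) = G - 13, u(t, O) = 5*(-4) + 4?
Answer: -446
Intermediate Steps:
u(t, O) = -16 (u(t, O) = -20 + 4 = -16)
N(l, G) = -13 + G
U(R, Z) = -16
L = 27 (L = (187 + (-13 - 12))/(22 - 16) = (187 - 25)/6 = 162*(⅙) = 27)
-419 - L = -419 - 1*27 = -419 - 27 = -446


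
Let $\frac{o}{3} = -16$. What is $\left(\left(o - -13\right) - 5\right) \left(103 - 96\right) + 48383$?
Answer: $48103$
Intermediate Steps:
$o = -48$ ($o = 3 \left(-16\right) = -48$)
$\left(\left(o - -13\right) - 5\right) \left(103 - 96\right) + 48383 = \left(\left(-48 - -13\right) - 5\right) \left(103 - 96\right) + 48383 = \left(\left(-48 + 13\right) - 5\right) 7 + 48383 = \left(-35 - 5\right) 7 + 48383 = \left(-40\right) 7 + 48383 = -280 + 48383 = 48103$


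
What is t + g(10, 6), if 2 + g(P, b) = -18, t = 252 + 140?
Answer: 372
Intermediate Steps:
t = 392
g(P, b) = -20 (g(P, b) = -2 - 18 = -20)
t + g(10, 6) = 392 - 20 = 372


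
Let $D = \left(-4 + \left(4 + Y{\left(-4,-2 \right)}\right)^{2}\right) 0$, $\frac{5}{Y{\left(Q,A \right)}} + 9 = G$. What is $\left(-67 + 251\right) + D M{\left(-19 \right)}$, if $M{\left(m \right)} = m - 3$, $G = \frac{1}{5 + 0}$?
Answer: $184$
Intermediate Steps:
$G = \frac{1}{5} \approx 0.2$
$Y{\left(Q,A \right)} = - \frac{25}{44}$ ($Y{\left(Q,A \right)} = \frac{5}{-9 + \frac{1}{5}} = \frac{5}{- \frac{44}{5}} = 5 \left(- \frac{5}{44}\right) = - \frac{25}{44}$)
$M{\left(m \right)} = -3 + m$
$D = 0$ ($D = \left(-4 + \left(4 - \frac{25}{44}\right)^{2}\right) 0 = \left(-4 + \left(\frac{151}{44}\right)^{2}\right) 0 = \left(-4 + \frac{22801}{1936}\right) 0 = \frac{15057}{1936} \cdot 0 = 0$)
$\left(-67 + 251\right) + D M{\left(-19 \right)} = \left(-67 + 251\right) + 0 \left(-3 - 19\right) = 184 + 0 \left(-22\right) = 184 + 0 = 184$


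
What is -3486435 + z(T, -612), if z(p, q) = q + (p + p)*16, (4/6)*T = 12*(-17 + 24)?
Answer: -3483015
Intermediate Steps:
T = 126 (T = 3*(12*(-17 + 24))/2 = 3*(12*7)/2 = (3/2)*84 = 126)
z(p, q) = q + 32*p (z(p, q) = q + (2*p)*16 = q + 32*p)
-3486435 + z(T, -612) = -3486435 + (-612 + 32*126) = -3486435 + (-612 + 4032) = -3486435 + 3420 = -3483015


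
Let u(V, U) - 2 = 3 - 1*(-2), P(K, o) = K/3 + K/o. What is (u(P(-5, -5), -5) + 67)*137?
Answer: 10138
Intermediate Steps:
P(K, o) = K/3 + K/o (P(K, o) = K*(⅓) + K/o = K/3 + K/o)
u(V, U) = 7 (u(V, U) = 2 + (3 - 1*(-2)) = 2 + (3 + 2) = 2 + 5 = 7)
(u(P(-5, -5), -5) + 67)*137 = (7 + 67)*137 = 74*137 = 10138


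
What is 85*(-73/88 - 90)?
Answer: -679405/88 ≈ -7720.5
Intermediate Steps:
85*(-73/88 - 90) = 85*(-7993/88) = -679405/88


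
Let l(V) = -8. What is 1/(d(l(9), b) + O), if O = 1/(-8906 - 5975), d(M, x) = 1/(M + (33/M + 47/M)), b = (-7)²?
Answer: -267858/14899 ≈ -17.978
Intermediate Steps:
b = 49
d(M, x) = 1/(M + 80/M)
O = -1/14881 (O = 1/(-14881) = -1/14881 ≈ -6.7200e-5)
1/(d(l(9), b) + O) = 1/(-8/(80 + (-8)²) - 1/14881) = 1/(-8/(80 + 64) - 1/14881) = 1/(-8/144 - 1/14881) = 1/(-8*1/144 - 1/14881) = 1/(-1/18 - 1/14881) = 1/(-14899/267858) = -267858/14899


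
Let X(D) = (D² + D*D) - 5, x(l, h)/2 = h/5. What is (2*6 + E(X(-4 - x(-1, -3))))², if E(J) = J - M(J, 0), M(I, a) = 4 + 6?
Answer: 100489/625 ≈ 160.78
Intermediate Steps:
M(I, a) = 10
x(l, h) = 2*h/5 (x(l, h) = 2*(h/5) = 2*h/5)
X(D) = -5 + 2*D² (X(D) = (D² + D²) - 5 = 2*D² - 5 = -5 + 2*D²)
E(J) = -10 + J (E(J) = J - 1*10 = J - 10 = -10 + J)
(2*6 + E(X(-4 - x(-1, -3))))² = (2*6 + (-10 + (-5 + 2*(-4 - 2*(-3)/5)²)))² = (12 + (-10 + (-5 + 2*(-4 - 1*(-6/5))²)))² = (12 + (-10 + (-5 + 2*(-4 + 6/5)²)))² = (12 + (-10 + (-5 + 2*(-14/5)²)))² = (12 + (-10 + (-5 + 2*(196/25))))² = (12 + (-10 + (-5 + 392/25)))² = (12 + (-10 + 267/25))² = (12 + 17/25)² = (317/25)² = 100489/625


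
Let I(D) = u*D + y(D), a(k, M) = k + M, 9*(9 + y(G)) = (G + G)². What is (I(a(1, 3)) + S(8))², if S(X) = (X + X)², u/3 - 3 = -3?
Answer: 5230369/81 ≈ 64572.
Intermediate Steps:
u = 0 (u = 9 + 3*(-3) = 9 - 9 = 0)
y(G) = -9 + 4*G²/9 (y(G) = -9 + (G + G)²/9 = -9 + (2*G)²/9 = -9 + (4*G²)/9 = -9 + 4*G²/9)
a(k, M) = M + k
S(X) = 4*X² (S(X) = (2*X)² = 4*X²)
I(D) = -9 + 4*D²/9 (I(D) = 0*D + (-9 + 4*D²/9) = 0 + (-9 + 4*D²/9) = -9 + 4*D²/9)
(I(a(1, 3)) + S(8))² = ((-9 + 4*(3 + 1)²/9) + 4*8²)² = ((-9 + (4/9)*4²) + 4*64)² = ((-9 + (4/9)*16) + 256)² = ((-9 + 64/9) + 256)² = (-17/9 + 256)² = (2287/9)² = 5230369/81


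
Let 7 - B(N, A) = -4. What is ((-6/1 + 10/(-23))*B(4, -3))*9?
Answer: -14652/23 ≈ -637.04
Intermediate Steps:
B(N, A) = 11 (B(N, A) = 7 - 1*(-4) = 7 + 4 = 11)
((-6/1 + 10/(-23))*B(4, -3))*9 = ((-6/1 + 10/(-23))*11)*9 = ((-6*1 + 10*(-1/23))*11)*9 = ((-6 - 10/23)*11)*9 = -148/23*11*9 = -1628/23*9 = -14652/23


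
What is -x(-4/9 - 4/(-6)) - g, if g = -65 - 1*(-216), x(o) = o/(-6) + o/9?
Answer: -12230/81 ≈ -150.99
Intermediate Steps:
x(o) = -o/18 (x(o) = o*(-⅙) + o*(⅑) = -o/6 + o/9 = -o/18)
g = 151 (g = -65 + 216 = 151)
-x(-4/9 - 4/(-6)) - g = -(-1)*(-4/9 - 4/(-6))/18 - 1*151 = -(-1)*(-4*⅑ - 4*(-⅙))/18 - 151 = -(-1)*(-4/9 + ⅔)/18 - 151 = -(-1)*2/(18*9) - 151 = -1*(-1/81) - 151 = 1/81 - 151 = -12230/81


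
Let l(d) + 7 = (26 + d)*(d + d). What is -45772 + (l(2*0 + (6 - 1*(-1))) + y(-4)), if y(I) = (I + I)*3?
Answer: -45341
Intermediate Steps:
y(I) = 6*I (y(I) = (2*I)*3 = 6*I)
l(d) = -7 + 2*d*(26 + d) (l(d) = -7 + (26 + d)*(d + d) = -7 + (26 + d)*(2*d) = -7 + 2*d*(26 + d))
-45772 + (l(2*0 + (6 - 1*(-1))) + y(-4)) = -45772 + ((-7 + 2*(2*0 + (6 - 1*(-1)))² + 52*(2*0 + (6 - 1*(-1)))) + 6*(-4)) = -45772 + ((-7 + 2*(0 + (6 + 1))² + 52*(0 + (6 + 1))) - 24) = -45772 + ((-7 + 2*(0 + 7)² + 52*(0 + 7)) - 24) = -45772 + ((-7 + 2*7² + 52*7) - 24) = -45772 + ((-7 + 2*49 + 364) - 24) = -45772 + ((-7 + 98 + 364) - 24) = -45772 + (455 - 24) = -45772 + 431 = -45341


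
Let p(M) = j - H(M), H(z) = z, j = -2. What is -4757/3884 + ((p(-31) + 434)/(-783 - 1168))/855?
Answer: -7936973777/6478919820 ≈ -1.2250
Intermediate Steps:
p(M) = -2 - M
-4757/3884 + ((p(-31) + 434)/(-783 - 1168))/855 = -4757/3884 + (((-2 - 1*(-31)) + 434)/(-783 - 1168))/855 = -4757*1/3884 + (((-2 + 31) + 434)/(-1951))*(1/855) = -4757/3884 + ((29 + 434)*(-1/1951))*(1/855) = -4757/3884 + (463*(-1/1951))*(1/855) = -4757/3884 - 463/1951*1/855 = -4757/3884 - 463/1668105 = -7936973777/6478919820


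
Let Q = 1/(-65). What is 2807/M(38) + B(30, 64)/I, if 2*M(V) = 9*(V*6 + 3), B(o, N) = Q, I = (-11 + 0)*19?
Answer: 990497/366795 ≈ 2.7004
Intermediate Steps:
I = -209 (I = -11*19 = -209)
Q = -1/65 ≈ -0.015385
B(o, N) = -1/65
M(V) = 27/2 + 27*V (M(V) = (9*(V*6 + 3))/2 = (9*(6*V + 3))/2 = (9*(3 + 6*V))/2 = (27 + 54*V)/2 = 27/2 + 27*V)
2807/M(38) + B(30, 64)/I = 2807/(27/2 + 27*38) - 1/65/(-209) = 2807/(27/2 + 1026) - 1/65*(-1/209) = 2807/(2079/2) + 1/13585 = 2807*(2/2079) + 1/13585 = 802/297 + 1/13585 = 990497/366795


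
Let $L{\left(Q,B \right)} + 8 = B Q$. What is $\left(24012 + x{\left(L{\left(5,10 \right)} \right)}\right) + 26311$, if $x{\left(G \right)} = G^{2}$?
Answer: $52087$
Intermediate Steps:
$L{\left(Q,B \right)} = -8 + B Q$
$\left(24012 + x{\left(L{\left(5,10 \right)} \right)}\right) + 26311 = \left(24012 + \left(-8 + 10 \cdot 5\right)^{2}\right) + 26311 = \left(24012 + \left(-8 + 50\right)^{2}\right) + 26311 = \left(24012 + 42^{2}\right) + 26311 = \left(24012 + 1764\right) + 26311 = 25776 + 26311 = 52087$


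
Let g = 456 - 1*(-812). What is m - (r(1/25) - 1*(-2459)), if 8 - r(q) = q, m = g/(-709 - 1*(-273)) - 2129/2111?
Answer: -14213656926/5752475 ≈ -2470.9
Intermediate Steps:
g = 1268 (g = 456 + 812 = 1268)
m = -901248/230099 (m = 1268/(-709 - 1*(-273)) - 2129/2111 = 1268/(-709 + 273) - 2129*1/2111 = 1268/(-436) - 2129/2111 = 1268*(-1/436) - 2129/2111 = -317/109 - 2129/2111 = -901248/230099 ≈ -3.9168)
r(q) = 8 - q
m - (r(1/25) - 1*(-2459)) = -901248/230099 - ((8 - 1/25) - 1*(-2459)) = -901248/230099 - ((8 - 1*1/25) + 2459) = -901248/230099 - ((8 - 1/25) + 2459) = -901248/230099 - (199/25 + 2459) = -901248/230099 - 1*61674/25 = -901248/230099 - 61674/25 = -14213656926/5752475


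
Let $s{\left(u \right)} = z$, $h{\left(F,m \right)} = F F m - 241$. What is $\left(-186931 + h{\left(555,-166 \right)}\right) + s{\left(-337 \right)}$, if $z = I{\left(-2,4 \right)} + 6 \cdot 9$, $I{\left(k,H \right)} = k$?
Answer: $-51319270$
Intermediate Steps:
$h{\left(F,m \right)} = -241 + m F^{2}$ ($h{\left(F,m \right)} = F^{2} m - 241 = m F^{2} - 241 = -241 + m F^{2}$)
$z = 52$ ($z = -2 + 6 \cdot 9 = -2 + 54 = 52$)
$s{\left(u \right)} = 52$
$\left(-186931 + h{\left(555,-166 \right)}\right) + s{\left(-337 \right)} = \left(-186931 - \left(241 + 166 \cdot 555^{2}\right)\right) + 52 = \left(-186931 - 51132391\right) + 52 = -51319322 + 52 = -51319270$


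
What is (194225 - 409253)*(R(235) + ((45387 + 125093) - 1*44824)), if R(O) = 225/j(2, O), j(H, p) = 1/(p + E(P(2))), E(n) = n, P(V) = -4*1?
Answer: -38195638668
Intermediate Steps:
P(V) = -4
j(H, p) = 1/(-4 + p) (j(H, p) = 1/(p - 4) = 1/(-4 + p))
R(O) = -900 + 225*O (R(O) = 225/(1/(-4 + O)) = 225*(-4 + O) = -900 + 225*O)
(194225 - 409253)*(R(235) + ((45387 + 125093) - 1*44824)) = (194225 - 409253)*((-900 + 225*235) + ((45387 + 125093) - 1*44824)) = -215028*((-900 + 52875) + (170480 - 44824)) = -215028*(51975 + 125656) = -215028*177631 = -38195638668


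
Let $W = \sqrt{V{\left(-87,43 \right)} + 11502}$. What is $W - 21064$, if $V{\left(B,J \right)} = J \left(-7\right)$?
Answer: $-21064 + \sqrt{11201} \approx -20958.0$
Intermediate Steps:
$V{\left(B,J \right)} = - 7 J$
$W = \sqrt{11201}$ ($W = \sqrt{\left(-7\right) 43 + 11502} = \sqrt{-301 + 11502} = \sqrt{11201} \approx 105.83$)
$W - 21064 = \sqrt{11201} - 21064 = -21064 + \sqrt{11201}$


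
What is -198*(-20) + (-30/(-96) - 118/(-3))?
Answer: 191983/48 ≈ 3999.6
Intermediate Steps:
-198*(-20) + (-30/(-96) - 118/(-3)) = -22*(-180) + (-30*(-1/96) - 118*(-⅓)) = 3960 + (5/16 + 118/3) = 3960 + 1903/48 = 191983/48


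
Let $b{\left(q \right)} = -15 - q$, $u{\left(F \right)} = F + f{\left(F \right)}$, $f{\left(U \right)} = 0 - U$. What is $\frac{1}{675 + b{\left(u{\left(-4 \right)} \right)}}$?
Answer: $\frac{1}{660} \approx 0.0015152$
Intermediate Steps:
$f{\left(U \right)} = - U$
$u{\left(F \right)} = 0$ ($u{\left(F \right)} = F - F = 0$)
$\frac{1}{675 + b{\left(u{\left(-4 \right)} \right)}} = \frac{1}{675 - 15} = \frac{1}{660}$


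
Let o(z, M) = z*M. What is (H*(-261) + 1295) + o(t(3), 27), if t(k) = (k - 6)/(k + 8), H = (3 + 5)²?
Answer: -169580/11 ≈ -15416.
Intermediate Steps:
H = 64 (H = 8² = 64)
t(k) = (-6 + k)/(8 + k)
o(z, M) = M*z
(H*(-261) + 1295) + o(t(3), 27) = (64*(-261) + 1295) + 27*((-6 + 3)/(8 + 3)) = (-16704 + 1295) + 27*(-3/11) = -15409 + 27*((1/11)*(-3)) = -15409 + 27*(-3/11) = -15409 - 81/11 = -169580/11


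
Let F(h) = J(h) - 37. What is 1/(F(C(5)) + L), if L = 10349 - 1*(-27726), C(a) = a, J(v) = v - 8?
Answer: 1/38035 ≈ 2.6292e-5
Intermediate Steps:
J(v) = -8 + v
L = 38075 (L = 10349 + 27726 = 38075)
F(h) = -45 + h (F(h) = (-8 + h) - 37 = -45 + h)
1/(F(C(5)) + L) = 1/((-45 + 5) + 38075) = 1/(-40 + 38075) = 1/38035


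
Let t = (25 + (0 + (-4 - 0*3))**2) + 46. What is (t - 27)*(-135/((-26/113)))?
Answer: 457650/13 ≈ 35204.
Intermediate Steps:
t = 87 (t = (25 + (0 + (-4 - 1*0))**2) + 46 = (25 + (0 + (-4 + 0))**2) + 46 = (25 + (0 - 4)**2) + 46 = (25 + (-4)**2) + 46 = (25 + 16) + 46 = 41 + 46 = 87)
(t - 27)*(-135/((-26/113))) = (87 - 27)*(-135/((-26/113))) = 60*(-135/((-26*1/113))) = 60*(-135/(-26/113)) = 60*(-135*(-113/26)) = 60*(15255/26) = 457650/13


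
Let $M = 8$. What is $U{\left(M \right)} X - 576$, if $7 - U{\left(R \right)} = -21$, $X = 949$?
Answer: $25996$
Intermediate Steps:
$U{\left(R \right)} = 28$ ($U{\left(R \right)} = 7 - -21 = 7 + 21 = 28$)
$U{\left(M \right)} X - 576 = 28 \cdot 949 - 576 = 26572 - 576 = 25996$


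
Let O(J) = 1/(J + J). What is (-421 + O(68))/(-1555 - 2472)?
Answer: 57255/547672 ≈ 0.10454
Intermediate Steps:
O(J) = 1/(2*J)
(-421 + O(68))/(-1555 - 2472) = (-421 + (½)/68)/(-1555 - 2472) = (-421 + (½)*(1/68))/(-4027) = (-421 + 1/136)*(-1/4027) = -57255/136*(-1/4027) = 57255/547672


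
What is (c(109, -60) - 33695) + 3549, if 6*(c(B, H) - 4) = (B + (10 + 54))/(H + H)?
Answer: -21702413/720 ≈ -30142.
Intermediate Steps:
c(B, H) = 4 + (64 + B)/(12*H) (c(B, H) = 4 + ((B + (10 + 54))/(H + H))/6 = 4 + ((B + 64)/((2*H)))/6 = 4 + ((64 + B)*(1/(2*H)))/6 = 4 + ((64 + B)/(2*H))/6 = 4 + (64 + B)/(12*H))
(c(109, -60) - 33695) + 3549 = ((1/12)*(64 + 109 + 48*(-60))/(-60) - 33695) + 3549 = ((1/12)*(-1/60)*(64 + 109 - 2880) - 33695) + 3549 = ((1/12)*(-1/60)*(-2707) - 33695) + 3549 = (2707/720 - 33695) + 3549 = -24257693/720 + 3549 = -21702413/720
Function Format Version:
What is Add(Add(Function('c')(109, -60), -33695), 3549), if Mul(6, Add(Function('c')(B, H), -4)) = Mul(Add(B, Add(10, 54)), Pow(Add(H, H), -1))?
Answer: Rational(-21702413, 720) ≈ -30142.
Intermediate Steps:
Function('c')(B, H) = Add(4, Mul(Rational(1, 12), Pow(H, -1), Add(64, B))) (Function('c')(B, H) = Add(4, Mul(Rational(1, 6), Mul(Add(B, Add(10, 54)), Pow(Add(H, H), -1)))) = Add(4, Mul(Rational(1, 6), Mul(Add(B, 64), Pow(Mul(2, H), -1)))) = Add(4, Mul(Rational(1, 6), Mul(Add(64, B), Mul(Rational(1, 2), Pow(H, -1))))) = Add(4, Mul(Rational(1, 6), Mul(Rational(1, 2), Pow(H, -1), Add(64, B)))) = Add(4, Mul(Rational(1, 12), Pow(H, -1), Add(64, B))))
Add(Add(Function('c')(109, -60), -33695), 3549) = Add(Add(Mul(Rational(1, 12), Pow(-60, -1), Add(64, 109, Mul(48, -60))), -33695), 3549) = Add(Add(Mul(Rational(1, 12), Rational(-1, 60), Add(64, 109, -2880)), -33695), 3549) = Add(Add(Mul(Rational(1, 12), Rational(-1, 60), -2707), -33695), 3549) = Add(Add(Rational(2707, 720), -33695), 3549) = Add(Rational(-24257693, 720), 3549) = Rational(-21702413, 720)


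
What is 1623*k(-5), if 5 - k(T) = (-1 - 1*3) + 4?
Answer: 8115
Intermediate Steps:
k(T) = 5 (k(T) = 5 - ((-1 - 1*3) + 4) = 5 - ((-1 - 3) + 4) = 5 - (-4 + 4) = 5 - 1*0 = 5 + 0 = 5)
1623*k(-5) = 1623*5 = 8115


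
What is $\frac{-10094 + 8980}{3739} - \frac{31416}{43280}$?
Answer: $- \frac{20709793}{20227990} \approx -1.0238$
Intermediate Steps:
$\frac{-10094 + 8980}{3739} - \frac{31416}{43280} = \left(-1114\right) \frac{1}{3739} - \frac{3927}{5410} = - \frac{1114}{3739} - \frac{3927}{5410} = - \frac{20709793}{20227990}$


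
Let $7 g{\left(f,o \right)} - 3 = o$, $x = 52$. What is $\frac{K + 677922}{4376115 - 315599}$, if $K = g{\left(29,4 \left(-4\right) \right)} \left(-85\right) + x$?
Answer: $\frac{4746923}{28423612} \approx 0.16701$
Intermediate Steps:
$g{\left(f,o \right)} = \frac{3}{7} + \frac{o}{7}$
$K = \frac{1469}{7}$ ($K = \left(\frac{3}{7} + \frac{4 \left(-4\right)}{7}\right) \left(-85\right) + 52 = \left(\frac{3}{7} + \frac{1}{7} \left(-16\right)\right) \left(-85\right) + 52 = \left(\frac{3}{7} - \frac{16}{7}\right) \left(-85\right) + 52 = \left(- \frac{13}{7}\right) \left(-85\right) + 52 = \frac{1105}{7} + 52 = \frac{1469}{7} \approx 209.86$)
$\frac{K + 677922}{4376115 - 315599} = \frac{\frac{1469}{7} + 677922}{4376115 - 315599} = \frac{4746923}{7 \cdot 4060516} = \frac{4746923}{7} \cdot \frac{1}{4060516} = \frac{4746923}{28423612}$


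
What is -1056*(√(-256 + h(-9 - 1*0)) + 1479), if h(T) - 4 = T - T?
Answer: -1561824 - 6336*I*√7 ≈ -1.5618e+6 - 16763.0*I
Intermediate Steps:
h(T) = 4 (h(T) = 4 + (T - T) = 4 + 0 = 4)
-1056*(√(-256 + h(-9 - 1*0)) + 1479) = -1056*(√(-256 + 4) + 1479) = -1056*(√(-252) + 1479) = -1056*(6*I*√7 + 1479) = -1056*(1479 + 6*I*√7) = -1561824 - 6336*I*√7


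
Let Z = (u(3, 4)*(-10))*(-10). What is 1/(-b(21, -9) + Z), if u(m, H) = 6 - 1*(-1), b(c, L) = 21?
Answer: 1/679 ≈ 0.0014728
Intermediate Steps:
u(m, H) = 7 (u(m, H) = 6 + 1 = 7)
Z = 700 (Z = (7*(-10))*(-10) = -70*(-10) = 700)
1/(-b(21, -9) + Z) = 1/(-1*21 + 700) = 1/(-21 + 700) = 1/679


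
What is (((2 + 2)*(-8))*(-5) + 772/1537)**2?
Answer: 60856942864/2362369 ≈ 25761.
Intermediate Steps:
(((2 + 2)*(-8))*(-5) + 772/1537)**2 = ((4*(-8))*(-5) + 772*(1/1537))**2 = (-32*(-5) + 772/1537)**2 = (160 + 772/1537)**2 = (246692/1537)**2 = 60856942864/2362369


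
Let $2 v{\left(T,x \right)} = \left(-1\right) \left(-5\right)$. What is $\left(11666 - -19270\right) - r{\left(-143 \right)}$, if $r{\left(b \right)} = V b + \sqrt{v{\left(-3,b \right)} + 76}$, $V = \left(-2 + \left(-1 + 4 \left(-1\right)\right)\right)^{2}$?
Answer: $37943 - \frac{\sqrt{314}}{2} \approx 37934.0$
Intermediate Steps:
$v{\left(T,x \right)} = \frac{5}{2}$ ($v{\left(T,x \right)} = \frac{\left(-1\right) \left(-5\right)}{2} = \frac{1}{2} \cdot 5 = \frac{5}{2}$)
$V = 49$ ($V = \left(-2 - 5\right)^{2} = \left(-7\right)^{2} = 49$)
$r{\left(b \right)} = \frac{\sqrt{314}}{2} + 49 b$ ($r{\left(b \right)} = 49 b + \sqrt{\frac{5}{2} + 76} = 49 b + \sqrt{\frac{157}{2}} = 49 b + \frac{\sqrt{314}}{2} = \frac{\sqrt{314}}{2} + 49 b$)
$\left(11666 - -19270\right) - r{\left(-143 \right)} = \left(11666 - -19270\right) - \left(\frac{\sqrt{314}}{2} + 49 \left(-143\right)\right) = \left(11666 + 19270\right) - \left(\frac{\sqrt{314}}{2} - 7007\right) = 30936 - \left(-7007 + \frac{\sqrt{314}}{2}\right) = 30936 + \left(7007 - \frac{\sqrt{314}}{2}\right) = 37943 - \frac{\sqrt{314}}{2}$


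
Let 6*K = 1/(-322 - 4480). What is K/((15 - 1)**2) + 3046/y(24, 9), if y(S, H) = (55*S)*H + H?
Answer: 5733737701/22379663376 ≈ 0.25620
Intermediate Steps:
y(S, H) = H + 55*H*S (y(S, H) = 55*H*S + H = H + 55*H*S)
K = -1/28812 (K = 1/(6*(-322 - 4480)) = (1/6)/(-4802) = (1/6)*(-1/4802) = -1/28812 ≈ -3.4708e-5)
K/((15 - 1)**2) + 3046/y(24, 9) = -1/(28812*(15 - 1)**2) + 3046/((9*(1 + 55*24))) = -1/(28812*(14**2)) + 3046/((9*(1 + 1320))) = -1/28812/196 + 3046/((9*1321)) = -1/28812*1/196 + 3046/11889 = -1/5647152 + 3046*(1/11889) = -1/5647152 + 3046/11889 = 5733737701/22379663376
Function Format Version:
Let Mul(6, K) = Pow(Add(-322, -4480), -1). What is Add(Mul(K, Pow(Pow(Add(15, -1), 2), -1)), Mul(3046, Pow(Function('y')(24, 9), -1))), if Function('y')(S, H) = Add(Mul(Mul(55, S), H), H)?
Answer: Rational(5733737701, 22379663376) ≈ 0.25620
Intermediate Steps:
Function('y')(S, H) = Add(H, Mul(55, H, S)) (Function('y')(S, H) = Add(Mul(55, H, S), H) = Add(H, Mul(55, H, S)))
K = Rational(-1, 28812) (K = Mul(Rational(1, 6), Pow(Add(-322, -4480), -1)) = Mul(Rational(1, 6), Pow(-4802, -1)) = Mul(Rational(1, 6), Rational(-1, 4802)) = Rational(-1, 28812) ≈ -3.4708e-5)
Add(Mul(K, Pow(Pow(Add(15, -1), 2), -1)), Mul(3046, Pow(Function('y')(24, 9), -1))) = Add(Mul(Rational(-1, 28812), Pow(Pow(Add(15, -1), 2), -1)), Mul(3046, Pow(Mul(9, Add(1, Mul(55, 24))), -1))) = Add(Mul(Rational(-1, 28812), Pow(Pow(14, 2), -1)), Mul(3046, Pow(Mul(9, Add(1, 1320)), -1))) = Add(Mul(Rational(-1, 28812), Pow(196, -1)), Mul(3046, Pow(Mul(9, 1321), -1))) = Add(Mul(Rational(-1, 28812), Rational(1, 196)), Mul(3046, Pow(11889, -1))) = Add(Rational(-1, 5647152), Mul(3046, Rational(1, 11889))) = Add(Rational(-1, 5647152), Rational(3046, 11889)) = Rational(5733737701, 22379663376)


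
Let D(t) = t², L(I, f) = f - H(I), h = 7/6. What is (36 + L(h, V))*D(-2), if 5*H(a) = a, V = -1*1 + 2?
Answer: 2206/15 ≈ 147.07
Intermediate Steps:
V = 1 (V = -1 + 2 = 1)
H(a) = a/5
h = 7/6 (h = 7*(⅙) = 7/6 ≈ 1.1667)
L(I, f) = f - I/5
(36 + L(h, V))*D(-2) = (36 + (1 - ⅕*7/6))*(-2)² = (36 + (1 - 7/30))*4 = (36 + 23/30)*4 = (1103/30)*4 = 2206/15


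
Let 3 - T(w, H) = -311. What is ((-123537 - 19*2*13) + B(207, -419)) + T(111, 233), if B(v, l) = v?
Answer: -123510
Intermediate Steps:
T(w, H) = 314 (T(w, H) = 3 - 1*(-311) = 3 + 311 = 314)
((-123537 - 19*2*13) + B(207, -419)) + T(111, 233) = ((-123537 - 19*2*13) + 207) + 314 = ((-123537 - 38*13) + 207) + 314 = ((-123537 - 494) + 207) + 314 = (-124031 + 207) + 314 = -123824 + 314 = -123510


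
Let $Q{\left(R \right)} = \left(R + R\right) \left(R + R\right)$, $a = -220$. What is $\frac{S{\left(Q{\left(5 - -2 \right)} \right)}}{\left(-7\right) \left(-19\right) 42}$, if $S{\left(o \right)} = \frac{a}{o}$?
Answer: $- \frac{55}{273714} \approx -0.00020094$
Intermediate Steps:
$Q{\left(R \right)} = 4 R^{2}$ ($Q{\left(R \right)} = 2 R 2 R = 4 R^{2}$)
$S{\left(o \right)} = - \frac{220}{o}$
$\frac{S{\left(Q{\left(5 - -2 \right)} \right)}}{\left(-7\right) \left(-19\right) 42} = \frac{\left(-220\right) \frac{1}{4 \left(5 - -2\right)^{2}}}{\left(-7\right) \left(-19\right) 42} = \frac{\left(-220\right) \frac{1}{4 \left(5 + 2\right)^{2}}}{133 \cdot 42} = \frac{\left(-220\right) \frac{1}{4 \cdot 7^{2}}}{5586} = - \frac{220}{4 \cdot 49} \cdot \frac{1}{5586} = - \frac{220}{196} \cdot \frac{1}{5586} = \left(-220\right) \frac{1}{196} \cdot \frac{1}{5586} = \left(- \frac{55}{49}\right) \frac{1}{5586} = - \frac{55}{273714}$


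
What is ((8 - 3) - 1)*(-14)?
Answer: -56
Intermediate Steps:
((8 - 3) - 1)*(-14) = (5 - 1)*(-14) = 4*(-14) = -56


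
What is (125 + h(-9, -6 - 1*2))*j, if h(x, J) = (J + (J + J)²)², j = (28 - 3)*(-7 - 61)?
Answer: -104769300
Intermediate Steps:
j = -1700 (j = 25*(-68) = -1700)
h(x, J) = (J + 4*J²)² (h(x, J) = (J + (2*J)²)² = (J + 4*J²)²)
(125 + h(-9, -6 - 1*2))*j = (125 + (-6 - 1*2)²*(1 + 4*(-6 - 1*2))²)*(-1700) = (125 + (-6 - 2)²*(1 + 4*(-6 - 2))²)*(-1700) = (125 + (-8)²*(1 + 4*(-8))²)*(-1700) = (125 + 64*(1 - 32)²)*(-1700) = (125 + 64*(-31)²)*(-1700) = (125 + 64*961)*(-1700) = (125 + 61504)*(-1700) = 61629*(-1700) = -104769300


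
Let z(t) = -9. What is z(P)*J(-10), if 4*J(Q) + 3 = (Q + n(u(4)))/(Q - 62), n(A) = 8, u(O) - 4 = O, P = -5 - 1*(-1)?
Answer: 107/16 ≈ 6.6875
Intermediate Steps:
P = -4 (P = -5 + 1 = -4)
u(O) = 4 + O
J(Q) = -¾ + (8 + Q)/(4*(-62 + Q)) (J(Q) = -¾ + ((Q + 8)/(Q - 62))/4 = -¾ + ((8 + Q)/(-62 + Q))/4 = -¾ + (8 + Q)/(4*(-62 + Q)))
z(P)*J(-10) = -9*(97 - 1*(-10))/(2*(-62 - 10)) = -9*(97 + 10)/(2*(-72)) = -9*(-1)*107/(2*72) = -9*(-107/144) = 107/16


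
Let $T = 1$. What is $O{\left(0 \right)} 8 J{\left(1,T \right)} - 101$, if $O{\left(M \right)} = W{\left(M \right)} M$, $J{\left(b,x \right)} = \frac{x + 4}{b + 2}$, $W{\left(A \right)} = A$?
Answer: $-101$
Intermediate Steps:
$J{\left(b,x \right)} = \frac{4 + x}{2 + b}$
$O{\left(M \right)} = M^{2}$ ($O{\left(M \right)} = M M = M^{2}$)
$O{\left(0 \right)} 8 J{\left(1,T \right)} - 101 = 0^{2} \cdot 8 \frac{4 + 1}{2 + 1} - 101 = 0 \cdot 8 \cdot \frac{1}{3} \cdot 5 - 101 = 0 \cdot 8 \cdot \frac{5}{3} - 101 = 0 \cdot \frac{40}{3} - 101 = 0 - 101 = -101$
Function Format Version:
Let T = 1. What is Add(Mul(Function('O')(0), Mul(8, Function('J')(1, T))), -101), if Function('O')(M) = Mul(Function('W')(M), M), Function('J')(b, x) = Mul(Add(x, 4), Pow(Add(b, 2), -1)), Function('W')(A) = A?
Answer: -101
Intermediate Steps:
Function('J')(b, x) = Mul(Pow(Add(2, b), -1), Add(4, x)) (Function('J')(b, x) = Mul(Add(4, x), Pow(Add(2, b), -1)) = Mul(Pow(Add(2, b), -1), Add(4, x)))
Function('O')(M) = Pow(M, 2) (Function('O')(M) = Mul(M, M) = Pow(M, 2))
Add(Mul(Function('O')(0), Mul(8, Function('J')(1, T))), -101) = Add(Mul(Pow(0, 2), Mul(8, Mul(Pow(Add(2, 1), -1), Add(4, 1)))), -101) = Add(Mul(0, Mul(8, Mul(Pow(3, -1), 5))), -101) = Add(Mul(0, Mul(8, Mul(Rational(1, 3), 5))), -101) = Add(Mul(0, Mul(8, Rational(5, 3))), -101) = Add(Mul(0, Rational(40, 3)), -101) = Add(0, -101) = -101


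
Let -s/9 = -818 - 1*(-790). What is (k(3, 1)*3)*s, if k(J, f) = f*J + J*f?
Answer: 4536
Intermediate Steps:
k(J, f) = 2*J*f (k(J, f) = J*f + J*f = 2*J*f)
s = 252 (s = -9*(-818 - 1*(-790)) = -9*(-818 + 790) = -9*(-28) = 252)
(k(3, 1)*3)*s = ((2*3*1)*3)*252 = (6*3)*252 = 18*252 = 4536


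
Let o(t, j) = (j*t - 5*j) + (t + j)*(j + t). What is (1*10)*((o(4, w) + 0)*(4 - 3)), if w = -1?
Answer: 100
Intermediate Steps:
o(t, j) = (j + t)**2 - 5*j + j*t (o(t, j) = (-5*j + j*t) + (j + t)*(j + t) = (-5*j + j*t) + (j + t)**2 = (j + t)**2 - 5*j + j*t)
(1*10)*((o(4, w) + 0)*(4 - 3)) = (1*10)*((((-1 + 4)**2 - 5*(-1) - 1*4) + 0)*(4 - 3)) = 10*(((3**2 + 5 - 4) + 0)*1) = 10*(((9 + 5 - 4) + 0)*1) = 10*((10 + 0)*1) = 10*(10*1) = 10*10 = 100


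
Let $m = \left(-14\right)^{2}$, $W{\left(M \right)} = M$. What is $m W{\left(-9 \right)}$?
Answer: $-1764$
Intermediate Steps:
$m = 196$
$m W{\left(-9 \right)} = 196 \left(-9\right) = -1764$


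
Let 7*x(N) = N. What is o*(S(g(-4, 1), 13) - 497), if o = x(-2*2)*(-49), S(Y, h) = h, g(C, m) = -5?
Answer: -13552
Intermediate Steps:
x(N) = N/7
o = 28 (o = ((-2*2)/7)*(-49) = ((⅐)*(-4))*(-49) = -4/7*(-49) = 28)
o*(S(g(-4, 1), 13) - 497) = 28*(13 - 497) = 28*(-484) = -13552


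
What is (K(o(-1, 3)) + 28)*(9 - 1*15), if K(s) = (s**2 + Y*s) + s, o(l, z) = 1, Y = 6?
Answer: -216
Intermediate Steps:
K(s) = s**2 + 7*s (K(s) = (s**2 + 6*s) + s = s**2 + 7*s)
(K(o(-1, 3)) + 28)*(9 - 1*15) = (1*(7 + 1) + 28)*(9 - 1*15) = (1*8 + 28)*(9 - 15) = (8 + 28)*(-6) = 36*(-6) = -216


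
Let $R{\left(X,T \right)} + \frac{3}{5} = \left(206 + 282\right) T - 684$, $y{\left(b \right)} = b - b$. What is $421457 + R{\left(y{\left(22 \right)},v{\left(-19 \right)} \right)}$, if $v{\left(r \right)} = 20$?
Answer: $\frac{2152662}{5} \approx 4.3053 \cdot 10^{5}$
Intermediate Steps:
$y{\left(b \right)} = 0$
$R{\left(X,T \right)} = - \frac{3423}{5} + 488 T$ ($R{\left(X,T \right)} = - \frac{3}{5} + \left(\left(206 + 282\right) T - 684\right) = - \frac{3}{5} + \left(488 T - 684\right) = - \frac{3}{5} + \left(-684 + 488 T\right) = - \frac{3423}{5} + 488 T$)
$421457 + R{\left(y{\left(22 \right)},v{\left(-19 \right)} \right)} = 421457 + \left(- \frac{3423}{5} + 488 \cdot 20\right) = 421457 + \left(- \frac{3423}{5} + 9760\right) = 421457 + \frac{45377}{5} = \frac{2152662}{5}$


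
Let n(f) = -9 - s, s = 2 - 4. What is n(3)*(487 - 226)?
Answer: -1827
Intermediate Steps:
s = -2
n(f) = -7 (n(f) = -9 - 1*(-2) = -9 + 2 = -7)
n(3)*(487 - 226) = -7*(487 - 226) = -7*261 = -1827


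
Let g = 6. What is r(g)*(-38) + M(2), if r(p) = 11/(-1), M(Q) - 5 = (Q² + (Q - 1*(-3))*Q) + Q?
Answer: 439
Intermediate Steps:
M(Q) = 5 + Q + Q² + Q*(3 + Q) (M(Q) = 5 + ((Q² + (Q - 1*(-3))*Q) + Q) = 5 + ((Q² + (Q + 3)*Q) + Q) = 5 + ((Q² + (3 + Q)*Q) + Q) = 5 + ((Q² + Q*(3 + Q)) + Q) = 5 + (Q + Q² + Q*(3 + Q)) = 5 + Q + Q² + Q*(3 + Q))
r(p) = -11 (r(p) = 11*(-1) = -11)
r(g)*(-38) + M(2) = -11*(-38) + (5 + 2*2² + 4*2) = 418 + (5 + 2*4 + 8) = 418 + (5 + 8 + 8) = 418 + 21 = 439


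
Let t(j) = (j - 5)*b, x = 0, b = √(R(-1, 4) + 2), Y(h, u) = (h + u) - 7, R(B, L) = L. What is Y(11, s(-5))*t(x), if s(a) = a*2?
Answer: 30*√6 ≈ 73.485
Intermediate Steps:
s(a) = 2*a
Y(h, u) = -7 + h + u
b = √6 (b = √(4 + 2) = √6 ≈ 2.4495)
t(j) = √6*(-5 + j) (t(j) = (j - 5)*√6 = (-5 + j)*√6 = √6*(-5 + j))
Y(11, s(-5))*t(x) = (-7 + 11 + 2*(-5))*(√6*(-5 + 0)) = (-7 + 11 - 10)*(√6*(-5)) = -(-30)*√6 = 30*√6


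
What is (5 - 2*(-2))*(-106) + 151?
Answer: -803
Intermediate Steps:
(5 - 2*(-2))*(-106) + 151 = (5 + 4)*(-106) + 151 = 9*(-106) + 151 = -954 + 151 = -803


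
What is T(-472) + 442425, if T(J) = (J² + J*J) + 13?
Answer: 888006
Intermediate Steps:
T(J) = 13 + 2*J² (T(J) = (J² + J²) + 13 = 2*J² + 13 = 13 + 2*J²)
T(-472) + 442425 = (13 + 2*(-472)²) + 442425 = (13 + 2*222784) + 442425 = (13 + 445568) + 442425 = 445581 + 442425 = 888006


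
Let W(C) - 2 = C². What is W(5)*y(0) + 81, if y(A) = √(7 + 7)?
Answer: 81 + 27*√14 ≈ 182.02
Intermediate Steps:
W(C) = 2 + C²
y(A) = √14
W(5)*y(0) + 81 = (2 + 5²)*√14 + 81 = (2 + 25)*√14 + 81 = 27*√14 + 81 = 81 + 27*√14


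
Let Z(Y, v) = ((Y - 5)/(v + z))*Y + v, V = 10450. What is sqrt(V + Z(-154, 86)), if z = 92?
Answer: sqrt(84545283)/89 ≈ 103.31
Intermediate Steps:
Z(Y, v) = v + Y*(-5 + Y)/(92 + v) (Z(Y, v) = ((Y - 5)/(v + 92))*Y + v = ((-5 + Y)/(92 + v))*Y + v = Y*(-5 + Y)/(92 + v) + v = v + Y*(-5 + Y)/(92 + v))
sqrt(V + Z(-154, 86)) = sqrt(10450 + ((-154)**2 + 86**2 - 5*(-154) + 92*86)/(92 + 86)) = sqrt(10450 + (23716 + 7396 + 770 + 7912)/178) = sqrt(10450 + (1/178)*39794) = sqrt(10450 + 19897/89) = sqrt(949947/89) = sqrt(84545283)/89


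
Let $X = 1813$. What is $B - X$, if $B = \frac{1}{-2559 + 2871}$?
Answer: $- \frac{565655}{312} \approx -1813.0$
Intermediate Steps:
$B = \frac{1}{312} \approx 0.0032051$
$B - X = \frac{1}{312} - 1813 = - \frac{565655}{312}$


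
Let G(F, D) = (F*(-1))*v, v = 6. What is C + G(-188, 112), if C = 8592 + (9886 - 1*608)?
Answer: 18998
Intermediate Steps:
G(F, D) = -6*F (G(F, D) = (F*(-1))*6 = -F*6 = -6*F)
C = 17870 (C = 8592 + (9886 - 608) = 8592 + 9278 = 17870)
C + G(-188, 112) = 17870 - 6*(-188) = 17870 + 1128 = 18998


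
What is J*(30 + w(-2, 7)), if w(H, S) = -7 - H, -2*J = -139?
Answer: 3475/2 ≈ 1737.5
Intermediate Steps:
J = 139/2 (J = -½*(-139) = 139/2 ≈ 69.500)
J*(30 + w(-2, 7)) = 139*(30 + (-7 - 1*(-2)))/2 = 139*(30 + (-7 + 2))/2 = 139*(30 - 5)/2 = (139/2)*25 = 3475/2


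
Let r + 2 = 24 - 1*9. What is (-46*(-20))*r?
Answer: 11960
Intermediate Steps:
r = 13 (r = -2 + (24 - 1*9) = -2 + (24 - 9) = -2 + 15 = 13)
(-46*(-20))*r = -46*(-20)*13 = 920*13 = 11960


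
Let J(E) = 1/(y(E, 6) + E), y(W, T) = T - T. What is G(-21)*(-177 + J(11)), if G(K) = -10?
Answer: 19460/11 ≈ 1769.1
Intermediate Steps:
y(W, T) = 0
J(E) = 1/E (J(E) = 1/(0 + E) = 1/E)
G(-21)*(-177 + J(11)) = -10*(-177 + 1/11) = -10*(-1946/11) = 19460/11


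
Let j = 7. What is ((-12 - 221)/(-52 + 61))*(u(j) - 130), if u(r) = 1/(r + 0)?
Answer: 23533/7 ≈ 3361.9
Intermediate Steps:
u(r) = 1/r
((-12 - 221)/(-52 + 61))*(u(j) - 130) = ((-12 - 221)/(-52 + 61))*(1/7 - 130) = (-233/9)*(⅐ - 130) = -233*⅑*(-909/7) = -233/9*(-909/7) = 23533/7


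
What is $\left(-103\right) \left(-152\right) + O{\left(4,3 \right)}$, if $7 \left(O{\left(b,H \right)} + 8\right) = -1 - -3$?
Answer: $\frac{109538}{7} \approx 15648.0$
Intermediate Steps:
$O{\left(b,H \right)} = - \frac{54}{7}$ ($O{\left(b,H \right)} = -8 + \frac{-1 - -3}{7} = -8 + \frac{-1 + 3}{7} = -8 + \frac{1}{7} \cdot 2 = -8 + \frac{2}{7} = - \frac{54}{7}$)
$\left(-103\right) \left(-152\right) + O{\left(4,3 \right)} = \left(-103\right) \left(-152\right) - \frac{54}{7} = 15656 - \frac{54}{7} = \frac{109538}{7}$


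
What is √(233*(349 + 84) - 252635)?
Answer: I*√151746 ≈ 389.55*I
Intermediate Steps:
√(233*(349 + 84) - 252635) = √(233*433 - 252635) = √(100889 - 252635) = √(-151746) = I*√151746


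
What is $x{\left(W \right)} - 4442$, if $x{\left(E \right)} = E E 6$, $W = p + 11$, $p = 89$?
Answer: $55558$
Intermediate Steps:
$W = 100$ ($W = 89 + 11 = 100$)
$x{\left(E \right)} = 6 E^{2}$ ($x{\left(E \right)} = E^{2} \cdot 6 = 6 E^{2}$)
$x{\left(W \right)} - 4442 = 6 \cdot 100^{2} - 4442 = 6 \cdot 10000 - 4442 = 60000 - 4442 = 55558$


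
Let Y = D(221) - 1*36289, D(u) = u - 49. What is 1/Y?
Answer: -1/36117 ≈ -2.7688e-5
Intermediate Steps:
D(u) = -49 + u
Y = -36117 (Y = (-49 + 221) - 1*36289 = 172 - 36289 = -36117)
1/Y = 1/(-36117) = -1/36117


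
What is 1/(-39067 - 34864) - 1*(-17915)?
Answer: 1324473864/73931 ≈ 17915.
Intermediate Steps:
1/(-39067 - 34864) - 1*(-17915) = 1/(-73931) + 17915 = -1/73931 + 17915 = 1324473864/73931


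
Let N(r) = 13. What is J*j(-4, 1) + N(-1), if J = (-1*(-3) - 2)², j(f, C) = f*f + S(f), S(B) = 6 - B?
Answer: 39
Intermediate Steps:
j(f, C) = 6 + f² - f (j(f, C) = f*f + (6 - f) = f² + (6 - f) = 6 + f² - f)
J = 1 (J = (3 - 2)² = 1² = 1)
J*j(-4, 1) + N(-1) = 1*(6 + (-4)² - 1*(-4)) + 13 = 1*(6 + 16 + 4) + 13 = 1*26 + 13 = 26 + 13 = 39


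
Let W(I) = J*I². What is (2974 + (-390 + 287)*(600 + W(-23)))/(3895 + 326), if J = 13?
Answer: -255719/1407 ≈ -181.75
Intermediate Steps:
W(I) = 13*I²
(2974 + (-390 + 287)*(600 + W(-23)))/(3895 + 326) = (2974 + (-390 + 287)*(600 + 13*(-23)²))/(3895 + 326) = (2974 - 103*(600 + 13*529))/4221 = (2974 - 103*(600 + 6877))*(1/4221) = (2974 - 103*7477)*(1/4221) = (2974 - 770131)*(1/4221) = -767157*1/4221 = -255719/1407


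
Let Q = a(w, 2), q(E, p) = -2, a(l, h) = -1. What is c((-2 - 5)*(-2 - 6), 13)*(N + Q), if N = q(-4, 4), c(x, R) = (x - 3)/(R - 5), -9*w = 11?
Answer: -159/8 ≈ -19.875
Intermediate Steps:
w = -11/9 (w = -⅑*11 = -11/9 ≈ -1.2222)
c(x, R) = (-3 + x)/(-5 + R)
N = -2
Q = -1
c((-2 - 5)*(-2 - 6), 13)*(N + Q) = ((-3 + (-2 - 5)*(-2 - 6))/(-5 + 13))*(-2 - 1) = ((-3 - 7*(-8))/8)*(-3) = ((-3 + 56)/8)*(-3) = ((⅛)*53)*(-3) = (53/8)*(-3) = -159/8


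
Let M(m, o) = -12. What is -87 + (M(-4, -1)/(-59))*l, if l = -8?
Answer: -5229/59 ≈ -88.627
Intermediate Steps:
-87 + (M(-4, -1)/(-59))*l = -87 - 12/(-59)*(-8) = -87 - 12*(-1/59)*(-8) = -87 + (12/59)*(-8) = -87 - 96/59 = -5229/59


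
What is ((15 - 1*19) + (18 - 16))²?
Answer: 4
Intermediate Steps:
((15 - 1*19) + (18 - 16))² = ((15 - 19) + 2)² = (-4 + 2)² = (-2)² = 4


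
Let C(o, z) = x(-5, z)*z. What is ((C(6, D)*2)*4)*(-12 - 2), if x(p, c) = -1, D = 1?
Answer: 112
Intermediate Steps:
C(o, z) = -z
((C(6, D)*2)*4)*(-12 - 2) = ((-1*1*2)*4)*(-12 - 2) = (-1*2*4)*(-14) = -2*4*(-14) = -8*(-14) = 112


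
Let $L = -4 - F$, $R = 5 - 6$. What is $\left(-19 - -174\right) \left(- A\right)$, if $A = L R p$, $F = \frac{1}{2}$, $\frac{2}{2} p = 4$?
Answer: $-2790$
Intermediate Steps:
$p = 4$
$F = \frac{1}{2} \approx 0.5$
$R = -1$ ($R = 5 - 6 = -1$)
$L = - \frac{9}{2}$ ($L = -4 - \frac{1}{2} = - \frac{9}{2} \approx -4.5$)
$A = 18$ ($A = \left(- \frac{9}{2}\right) \left(-1\right) 4 = \frac{9}{2} \cdot 4 = 18$)
$\left(-19 - -174\right) \left(- A\right) = \left(-19 - -174\right) \left(\left(-1\right) 18\right) = \left(-19 + 174\right) \left(-18\right) = 155 \left(-18\right) = -2790$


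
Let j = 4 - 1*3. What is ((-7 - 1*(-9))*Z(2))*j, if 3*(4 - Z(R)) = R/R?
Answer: 22/3 ≈ 7.3333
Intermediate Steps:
Z(R) = 11/3 (Z(R) = 4 - R/(3*R) = 4 - ⅓*1 = 4 - ⅓ = 11/3)
j = 1 (j = 4 - 3 = 1)
((-7 - 1*(-9))*Z(2))*j = ((-7 - 1*(-9))*(11/3))*1 = ((-7 + 9)*(11/3))*1 = (2*(11/3))*1 = (22/3)*1 = 22/3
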